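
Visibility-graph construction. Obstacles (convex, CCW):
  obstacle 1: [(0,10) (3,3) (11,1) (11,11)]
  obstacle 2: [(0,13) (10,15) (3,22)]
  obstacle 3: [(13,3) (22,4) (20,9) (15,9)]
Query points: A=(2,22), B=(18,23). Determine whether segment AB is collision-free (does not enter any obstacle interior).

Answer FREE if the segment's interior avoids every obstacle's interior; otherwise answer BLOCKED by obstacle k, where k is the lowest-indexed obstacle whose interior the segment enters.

FREE

Obstacle 1 [(0,10) (3,3) (11,1) (11,11)]:
  edge (0,10)–(3,3): clear
  edge (3,3)–(11,1): clear
  edge (11,1)–(11,11): clear
  edge (11,11)–(0,10): clear
  midpoint (10,45/2) outside
  → clear
Obstacle 2 [(0,13) (10,15) (3,22)]:
  edge (0,13)–(10,15): clear
  edge (10,15)–(3,22): clear
  edge (3,22)–(0,13): clear
  midpoint (10,45/2) outside
  → clear
Obstacle 3 [(13,3) (22,4) (20,9) (15,9)]:
  edge (13,3)–(22,4): clear
  edge (22,4)–(20,9): clear
  edge (20,9)–(15,9): clear
  edge (15,9)–(13,3): clear
  midpoint (10,45/2) outside
  → clear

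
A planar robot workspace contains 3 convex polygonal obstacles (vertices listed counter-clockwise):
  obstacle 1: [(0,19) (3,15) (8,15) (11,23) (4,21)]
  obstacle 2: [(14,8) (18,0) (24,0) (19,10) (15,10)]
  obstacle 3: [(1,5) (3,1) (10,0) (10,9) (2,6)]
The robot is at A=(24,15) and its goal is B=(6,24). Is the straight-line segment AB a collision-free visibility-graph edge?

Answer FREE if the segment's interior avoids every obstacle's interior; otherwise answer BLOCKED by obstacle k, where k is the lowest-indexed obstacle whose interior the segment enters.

BLOCKED by obstacle 1

Obstacle 1 [(0,19) (3,15) (8,15) (11,23) (4,21)]:
  edge (0,19)–(3,15): clear
  edge (3,15)–(8,15): clear
  edge (8,15)–(11,23): crosses AB
  edge (11,23)–(4,21): crosses AB
  edge (4,21)–(0,19): clear
  → BLOCKED
Obstacle 2 [(14,8) (18,0) (24,0) (19,10) (15,10)]:
  edge (14,8)–(18,0): clear
  edge (18,0)–(24,0): clear
  edge (24,0)–(19,10): clear
  edge (19,10)–(15,10): clear
  edge (15,10)–(14,8): clear
  midpoint (15,39/2) outside
  → clear
Obstacle 3 [(1,5) (3,1) (10,0) (10,9) (2,6)]:
  edge (1,5)–(3,1): clear
  edge (3,1)–(10,0): clear
  edge (10,0)–(10,9): clear
  edge (10,9)–(2,6): clear
  edge (2,6)–(1,5): clear
  midpoint (15,39/2) outside
  → clear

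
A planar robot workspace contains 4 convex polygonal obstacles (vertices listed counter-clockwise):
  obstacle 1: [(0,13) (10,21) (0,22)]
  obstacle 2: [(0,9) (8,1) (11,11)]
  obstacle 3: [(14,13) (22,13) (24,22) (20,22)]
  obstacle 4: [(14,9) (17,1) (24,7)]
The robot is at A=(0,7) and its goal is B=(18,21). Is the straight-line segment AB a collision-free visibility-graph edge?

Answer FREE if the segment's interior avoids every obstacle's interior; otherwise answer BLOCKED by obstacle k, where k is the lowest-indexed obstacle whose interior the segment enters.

Obstacle 1 [(0,13) (10,21) (0,22)]:
  edge (0,13)–(10,21): clear
  edge (10,21)–(0,22): clear
  edge (0,22)–(0,13): clear
  midpoint (9,14) outside
  → clear
Obstacle 2 [(0,9) (8,1) (11,11)]:
  edge (0,9)–(8,1): crosses AB
  edge (8,1)–(11,11): clear
  edge (11,11)–(0,9): crosses AB
  → BLOCKED
Obstacle 3 [(14,13) (22,13) (24,22) (20,22)]:
  edge (14,13)–(22,13): clear
  edge (22,13)–(24,22): clear
  edge (24,22)–(20,22): clear
  edge (20,22)–(14,13): clear
  midpoint (9,14) outside
  → clear
Obstacle 4 [(14,9) (17,1) (24,7)]:
  edge (14,9)–(17,1): clear
  edge (17,1)–(24,7): clear
  edge (24,7)–(14,9): clear
  midpoint (9,14) outside
  → clear

BLOCKED by obstacle 2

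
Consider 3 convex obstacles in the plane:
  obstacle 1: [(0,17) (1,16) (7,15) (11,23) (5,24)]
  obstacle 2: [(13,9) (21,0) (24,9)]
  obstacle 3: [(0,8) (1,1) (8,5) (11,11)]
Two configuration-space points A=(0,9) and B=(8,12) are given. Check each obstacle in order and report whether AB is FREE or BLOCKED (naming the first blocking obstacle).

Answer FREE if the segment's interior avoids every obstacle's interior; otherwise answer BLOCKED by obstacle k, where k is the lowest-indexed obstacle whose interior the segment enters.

FREE

Obstacle 1 [(0,17) (1,16) (7,15) (11,23) (5,24)]:
  edge (0,17)–(1,16): clear
  edge (1,16)–(7,15): clear
  edge (7,15)–(11,23): clear
  edge (11,23)–(5,24): clear
  edge (5,24)–(0,17): clear
  midpoint (4,21/2) outside
  → clear
Obstacle 2 [(13,9) (21,0) (24,9)]:
  edge (13,9)–(21,0): clear
  edge (21,0)–(24,9): clear
  edge (24,9)–(13,9): clear
  midpoint (4,21/2) outside
  → clear
Obstacle 3 [(0,8) (1,1) (8,5) (11,11)]:
  edge (0,8)–(1,1): clear
  edge (1,1)–(8,5): clear
  edge (8,5)–(11,11): clear
  edge (11,11)–(0,8): clear
  midpoint (4,21/2) outside
  → clear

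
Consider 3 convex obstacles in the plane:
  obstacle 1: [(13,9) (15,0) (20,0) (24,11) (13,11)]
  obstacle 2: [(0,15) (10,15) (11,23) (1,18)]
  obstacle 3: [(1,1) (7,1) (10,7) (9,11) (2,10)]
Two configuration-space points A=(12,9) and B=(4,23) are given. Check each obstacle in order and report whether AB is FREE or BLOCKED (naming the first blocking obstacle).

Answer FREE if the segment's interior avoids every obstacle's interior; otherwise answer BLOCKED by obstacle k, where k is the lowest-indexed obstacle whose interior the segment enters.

BLOCKED by obstacle 2

Obstacle 1 [(13,9) (15,0) (20,0) (24,11) (13,11)]:
  edge (13,9)–(15,0): clear
  edge (15,0)–(20,0): clear
  edge (20,0)–(24,11): clear
  edge (24,11)–(13,11): clear
  edge (13,11)–(13,9): clear
  midpoint (8,16) outside
  → clear
Obstacle 2 [(0,15) (10,15) (11,23) (1,18)]:
  edge (0,15)–(10,15): crosses AB
  edge (10,15)–(11,23): clear
  edge (11,23)–(1,18): crosses AB
  edge (1,18)–(0,15): clear
  → BLOCKED
Obstacle 3 [(1,1) (7,1) (10,7) (9,11) (2,10)]:
  edge (1,1)–(7,1): clear
  edge (7,1)–(10,7): clear
  edge (10,7)–(9,11): clear
  edge (9,11)–(2,10): clear
  edge (2,10)–(1,1): clear
  midpoint (8,16) outside
  → clear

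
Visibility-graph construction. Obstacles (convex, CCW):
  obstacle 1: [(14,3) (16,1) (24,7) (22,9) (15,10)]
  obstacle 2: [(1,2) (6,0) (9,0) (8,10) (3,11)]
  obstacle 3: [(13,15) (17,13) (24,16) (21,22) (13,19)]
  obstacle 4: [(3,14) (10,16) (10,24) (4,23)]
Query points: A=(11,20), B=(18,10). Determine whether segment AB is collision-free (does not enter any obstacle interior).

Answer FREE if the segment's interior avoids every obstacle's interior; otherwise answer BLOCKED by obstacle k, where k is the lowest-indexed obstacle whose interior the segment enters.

BLOCKED by obstacle 3

Obstacle 1 [(14,3) (16,1) (24,7) (22,9) (15,10)]:
  edge (14,3)–(16,1): clear
  edge (16,1)–(24,7): clear
  edge (24,7)–(22,9): clear
  edge (22,9)–(15,10): clear
  edge (15,10)–(14,3): clear
  midpoint (29/2,15) outside
  → clear
Obstacle 2 [(1,2) (6,0) (9,0) (8,10) (3,11)]:
  edge (1,2)–(6,0): clear
  edge (6,0)–(9,0): clear
  edge (9,0)–(8,10): clear
  edge (8,10)–(3,11): clear
  edge (3,11)–(1,2): clear
  midpoint (29/2,15) outside
  → clear
Obstacle 3 [(13,15) (17,13) (24,16) (21,22) (13,19)]:
  edge (13,15)–(17,13): crosses AB
  edge (17,13)–(24,16): clear
  edge (24,16)–(21,22): clear
  edge (21,22)–(13,19): clear
  edge (13,19)–(13,15): crosses AB
  → BLOCKED
Obstacle 4 [(3,14) (10,16) (10,24) (4,23)]:
  edge (3,14)–(10,16): clear
  edge (10,16)–(10,24): clear
  edge (10,24)–(4,23): clear
  edge (4,23)–(3,14): clear
  midpoint (29/2,15) outside
  → clear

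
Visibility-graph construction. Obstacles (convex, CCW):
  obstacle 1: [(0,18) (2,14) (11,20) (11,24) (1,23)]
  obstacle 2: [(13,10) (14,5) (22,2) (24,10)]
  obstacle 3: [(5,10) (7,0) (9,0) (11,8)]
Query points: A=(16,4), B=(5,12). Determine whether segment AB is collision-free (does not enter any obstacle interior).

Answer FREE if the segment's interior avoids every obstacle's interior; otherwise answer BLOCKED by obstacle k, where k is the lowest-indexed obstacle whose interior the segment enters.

Obstacle 1 [(0,18) (2,14) (11,20) (11,24) (1,23)]:
  edge (0,18)–(2,14): clear
  edge (2,14)–(11,20): clear
  edge (11,20)–(11,24): clear
  edge (11,24)–(1,23): clear
  edge (1,23)–(0,18): clear
  midpoint (21/2,8) outside
  → clear
Obstacle 2 [(13,10) (14,5) (22,2) (24,10)]:
  edge (13,10)–(14,5): crosses AB
  edge (14,5)–(22,2): crosses AB
  edge (22,2)–(24,10): clear
  edge (24,10)–(13,10): clear
  → BLOCKED
Obstacle 3 [(5,10) (7,0) (9,0) (11,8)]:
  edge (5,10)–(7,0): clear
  edge (7,0)–(9,0): clear
  edge (9,0)–(11,8): crosses AB
  edge (11,8)–(5,10): crosses AB
  → BLOCKED

BLOCKED by obstacle 2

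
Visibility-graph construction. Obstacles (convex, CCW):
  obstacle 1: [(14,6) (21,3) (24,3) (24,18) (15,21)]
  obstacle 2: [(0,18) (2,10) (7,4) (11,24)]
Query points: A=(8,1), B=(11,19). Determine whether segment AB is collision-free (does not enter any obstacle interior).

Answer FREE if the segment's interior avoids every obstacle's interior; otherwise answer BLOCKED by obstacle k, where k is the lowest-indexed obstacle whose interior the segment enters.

FREE

Obstacle 1 [(14,6) (21,3) (24,3) (24,18) (15,21)]:
  edge (14,6)–(21,3): clear
  edge (21,3)–(24,3): clear
  edge (24,3)–(24,18): clear
  edge (24,18)–(15,21): clear
  edge (15,21)–(14,6): clear
  midpoint (19/2,10) outside
  → clear
Obstacle 2 [(0,18) (2,10) (7,4) (11,24)]:
  edge (0,18)–(2,10): clear
  edge (2,10)–(7,4): clear
  edge (7,4)–(11,24): clear
  edge (11,24)–(0,18): clear
  midpoint (19/2,10) outside
  → clear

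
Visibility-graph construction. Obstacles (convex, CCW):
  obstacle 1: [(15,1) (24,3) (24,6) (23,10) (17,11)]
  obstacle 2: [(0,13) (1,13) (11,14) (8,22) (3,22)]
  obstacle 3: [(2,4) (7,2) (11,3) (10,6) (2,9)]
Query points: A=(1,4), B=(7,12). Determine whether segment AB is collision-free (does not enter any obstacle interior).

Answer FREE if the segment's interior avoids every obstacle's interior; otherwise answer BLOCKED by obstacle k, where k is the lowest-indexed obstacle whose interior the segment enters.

BLOCKED by obstacle 3

Obstacle 1 [(15,1) (24,3) (24,6) (23,10) (17,11)]:
  edge (15,1)–(24,3): clear
  edge (24,3)–(24,6): clear
  edge (24,6)–(23,10): clear
  edge (23,10)–(17,11): clear
  edge (17,11)–(15,1): clear
  midpoint (4,8) outside
  → clear
Obstacle 2 [(0,13) (1,13) (11,14) (8,22) (3,22)]:
  edge (0,13)–(1,13): clear
  edge (1,13)–(11,14): clear
  edge (11,14)–(8,22): clear
  edge (8,22)–(3,22): clear
  edge (3,22)–(0,13): clear
  midpoint (4,8) outside
  → clear
Obstacle 3 [(2,4) (7,2) (11,3) (10,6) (2,9)]:
  edge (2,4)–(7,2): clear
  edge (7,2)–(11,3): clear
  edge (11,3)–(10,6): clear
  edge (10,6)–(2,9): crosses AB
  edge (2,9)–(2,4): crosses AB
  → BLOCKED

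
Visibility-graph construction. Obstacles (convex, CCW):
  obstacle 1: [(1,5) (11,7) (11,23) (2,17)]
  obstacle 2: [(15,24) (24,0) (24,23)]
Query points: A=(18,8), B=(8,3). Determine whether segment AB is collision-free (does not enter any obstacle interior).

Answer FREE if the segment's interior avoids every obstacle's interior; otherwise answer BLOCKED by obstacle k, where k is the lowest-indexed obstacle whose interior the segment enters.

Obstacle 1 [(1,5) (11,7) (11,23) (2,17)]:
  edge (1,5)–(11,7): clear
  edge (11,7)–(11,23): clear
  edge (11,23)–(2,17): clear
  edge (2,17)–(1,5): clear
  midpoint (13,11/2) outside
  → clear
Obstacle 2 [(15,24) (24,0) (24,23)]:
  edge (15,24)–(24,0): clear
  edge (24,0)–(24,23): clear
  edge (24,23)–(15,24): clear
  midpoint (13,11/2) outside
  → clear

FREE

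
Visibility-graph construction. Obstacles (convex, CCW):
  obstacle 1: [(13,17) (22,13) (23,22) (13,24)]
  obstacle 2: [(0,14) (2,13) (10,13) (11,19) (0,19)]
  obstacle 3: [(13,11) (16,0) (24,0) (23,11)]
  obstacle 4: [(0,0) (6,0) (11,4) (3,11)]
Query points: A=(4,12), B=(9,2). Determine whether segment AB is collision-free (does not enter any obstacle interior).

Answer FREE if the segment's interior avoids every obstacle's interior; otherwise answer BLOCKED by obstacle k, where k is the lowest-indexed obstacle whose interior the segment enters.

Obstacle 1 [(13,17) (22,13) (23,22) (13,24)]:
  edge (13,17)–(22,13): clear
  edge (22,13)–(23,22): clear
  edge (23,22)–(13,24): clear
  edge (13,24)–(13,17): clear
  midpoint (13/2,7) outside
  → clear
Obstacle 2 [(0,14) (2,13) (10,13) (11,19) (0,19)]:
  edge (0,14)–(2,13): clear
  edge (2,13)–(10,13): clear
  edge (10,13)–(11,19): clear
  edge (11,19)–(0,19): clear
  edge (0,19)–(0,14): clear
  midpoint (13/2,7) outside
  → clear
Obstacle 3 [(13,11) (16,0) (24,0) (23,11)]:
  edge (13,11)–(16,0): clear
  edge (16,0)–(24,0): clear
  edge (24,0)–(23,11): clear
  edge (23,11)–(13,11): clear
  midpoint (13/2,7) outside
  → clear
Obstacle 4 [(0,0) (6,0) (11,4) (3,11)]:
  edge (0,0)–(6,0): clear
  edge (6,0)–(11,4): crosses AB
  edge (11,4)–(3,11): crosses AB
  edge (3,11)–(0,0): clear
  → BLOCKED

BLOCKED by obstacle 4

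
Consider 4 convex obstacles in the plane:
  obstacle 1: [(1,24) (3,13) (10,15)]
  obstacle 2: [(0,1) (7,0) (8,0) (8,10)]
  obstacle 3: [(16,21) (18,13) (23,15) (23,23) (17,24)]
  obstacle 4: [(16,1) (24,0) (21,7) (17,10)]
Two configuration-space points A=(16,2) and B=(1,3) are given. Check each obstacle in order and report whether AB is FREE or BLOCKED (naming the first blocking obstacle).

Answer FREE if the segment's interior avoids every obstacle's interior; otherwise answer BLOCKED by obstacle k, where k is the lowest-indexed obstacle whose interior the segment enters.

BLOCKED by obstacle 2

Obstacle 1 [(1,24) (3,13) (10,15)]:
  edge (1,24)–(3,13): clear
  edge (3,13)–(10,15): clear
  edge (10,15)–(1,24): clear
  midpoint (17/2,5/2) outside
  → clear
Obstacle 2 [(0,1) (7,0) (8,0) (8,10)]:
  edge (0,1)–(7,0): clear
  edge (7,0)–(8,0): clear
  edge (8,0)–(8,10): crosses AB
  edge (8,10)–(0,1): crosses AB
  → BLOCKED
Obstacle 3 [(16,21) (18,13) (23,15) (23,23) (17,24)]:
  edge (16,21)–(18,13): clear
  edge (18,13)–(23,15): clear
  edge (23,15)–(23,23): clear
  edge (23,23)–(17,24): clear
  edge (17,24)–(16,21): clear
  midpoint (17/2,5/2) outside
  → clear
Obstacle 4 [(16,1) (24,0) (21,7) (17,10)]:
  edge (16,1)–(24,0): clear
  edge (24,0)–(21,7): clear
  edge (21,7)–(17,10): clear
  edge (17,10)–(16,1): clear
  midpoint (17/2,5/2) outside
  → clear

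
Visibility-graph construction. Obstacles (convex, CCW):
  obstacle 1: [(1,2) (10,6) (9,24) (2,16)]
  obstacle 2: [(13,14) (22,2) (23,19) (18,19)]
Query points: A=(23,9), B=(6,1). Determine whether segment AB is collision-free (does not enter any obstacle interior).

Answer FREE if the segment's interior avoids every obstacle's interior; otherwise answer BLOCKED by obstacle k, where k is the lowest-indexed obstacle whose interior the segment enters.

Obstacle 1 [(1,2) (10,6) (9,24) (2,16)]:
  edge (1,2)–(10,6): clear
  edge (10,6)–(9,24): clear
  edge (9,24)–(2,16): clear
  edge (2,16)–(1,2): clear
  midpoint (29/2,5) outside
  → clear
Obstacle 2 [(13,14) (22,2) (23,19) (18,19)]:
  edge (13,14)–(22,2): crosses AB
  edge (22,2)–(23,19): crosses AB
  edge (23,19)–(18,19): clear
  edge (18,19)–(13,14): clear
  → BLOCKED

BLOCKED by obstacle 2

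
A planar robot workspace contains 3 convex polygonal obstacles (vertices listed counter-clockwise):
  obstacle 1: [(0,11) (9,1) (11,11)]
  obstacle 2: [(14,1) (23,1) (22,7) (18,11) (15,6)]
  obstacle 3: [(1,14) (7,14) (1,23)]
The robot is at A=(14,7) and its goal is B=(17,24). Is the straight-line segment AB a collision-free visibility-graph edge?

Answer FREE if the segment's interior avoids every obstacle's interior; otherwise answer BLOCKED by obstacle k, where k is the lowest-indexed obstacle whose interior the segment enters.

FREE

Obstacle 1 [(0,11) (9,1) (11,11)]:
  edge (0,11)–(9,1): clear
  edge (9,1)–(11,11): clear
  edge (11,11)–(0,11): clear
  midpoint (31/2,31/2) outside
  → clear
Obstacle 2 [(14,1) (23,1) (22,7) (18,11) (15,6)]:
  edge (14,1)–(23,1): clear
  edge (23,1)–(22,7): clear
  edge (22,7)–(18,11): clear
  edge (18,11)–(15,6): clear
  edge (15,6)–(14,1): clear
  midpoint (31/2,31/2) outside
  → clear
Obstacle 3 [(1,14) (7,14) (1,23)]:
  edge (1,14)–(7,14): clear
  edge (7,14)–(1,23): clear
  edge (1,23)–(1,14): clear
  midpoint (31/2,31/2) outside
  → clear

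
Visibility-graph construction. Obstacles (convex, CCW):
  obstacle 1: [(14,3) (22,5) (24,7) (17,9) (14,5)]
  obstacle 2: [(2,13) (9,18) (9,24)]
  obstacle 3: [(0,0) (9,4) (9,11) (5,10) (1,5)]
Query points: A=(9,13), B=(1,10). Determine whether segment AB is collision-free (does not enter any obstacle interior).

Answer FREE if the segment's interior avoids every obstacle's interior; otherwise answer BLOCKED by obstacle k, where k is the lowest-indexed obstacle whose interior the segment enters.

Obstacle 1 [(14,3) (22,5) (24,7) (17,9) (14,5)]:
  edge (14,3)–(22,5): clear
  edge (22,5)–(24,7): clear
  edge (24,7)–(17,9): clear
  edge (17,9)–(14,5): clear
  edge (14,5)–(14,3): clear
  midpoint (5,23/2) outside
  → clear
Obstacle 2 [(2,13) (9,18) (9,24)]:
  edge (2,13)–(9,18): clear
  edge (9,18)–(9,24): clear
  edge (9,24)–(2,13): clear
  midpoint (5,23/2) outside
  → clear
Obstacle 3 [(0,0) (9,4) (9,11) (5,10) (1,5)]:
  edge (0,0)–(9,4): clear
  edge (9,4)–(9,11): clear
  edge (9,11)–(5,10): clear
  edge (5,10)–(1,5): clear
  edge (1,5)–(0,0): clear
  midpoint (5,23/2) outside
  → clear

FREE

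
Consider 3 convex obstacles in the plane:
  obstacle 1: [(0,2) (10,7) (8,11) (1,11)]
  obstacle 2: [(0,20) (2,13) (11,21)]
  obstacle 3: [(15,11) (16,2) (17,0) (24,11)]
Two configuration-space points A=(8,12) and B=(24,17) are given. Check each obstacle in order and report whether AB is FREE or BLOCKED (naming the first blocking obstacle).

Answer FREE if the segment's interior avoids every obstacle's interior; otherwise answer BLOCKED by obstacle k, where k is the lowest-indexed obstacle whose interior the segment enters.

FREE

Obstacle 1 [(0,2) (10,7) (8,11) (1,11)]:
  edge (0,2)–(10,7): clear
  edge (10,7)–(8,11): clear
  edge (8,11)–(1,11): clear
  edge (1,11)–(0,2): clear
  midpoint (16,29/2) outside
  → clear
Obstacle 2 [(0,20) (2,13) (11,21)]:
  edge (0,20)–(2,13): clear
  edge (2,13)–(11,21): clear
  edge (11,21)–(0,20): clear
  midpoint (16,29/2) outside
  → clear
Obstacle 3 [(15,11) (16,2) (17,0) (24,11)]:
  edge (15,11)–(16,2): clear
  edge (16,2)–(17,0): clear
  edge (17,0)–(24,11): clear
  edge (24,11)–(15,11): clear
  midpoint (16,29/2) outside
  → clear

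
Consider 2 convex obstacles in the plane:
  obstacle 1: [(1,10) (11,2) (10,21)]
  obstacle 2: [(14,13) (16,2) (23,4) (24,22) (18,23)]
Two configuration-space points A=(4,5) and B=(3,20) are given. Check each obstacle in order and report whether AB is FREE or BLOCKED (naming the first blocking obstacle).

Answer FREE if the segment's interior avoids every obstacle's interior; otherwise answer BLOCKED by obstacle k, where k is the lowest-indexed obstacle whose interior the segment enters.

Obstacle 1 [(1,10) (11,2) (10,21)]:
  edge (1,10)–(11,2): crosses AB
  edge (11,2)–(10,21): clear
  edge (10,21)–(1,10): crosses AB
  → BLOCKED
Obstacle 2 [(14,13) (16,2) (23,4) (24,22) (18,23)]:
  edge (14,13)–(16,2): clear
  edge (16,2)–(23,4): clear
  edge (23,4)–(24,22): clear
  edge (24,22)–(18,23): clear
  edge (18,23)–(14,13): clear
  midpoint (7/2,25/2) outside
  → clear

BLOCKED by obstacle 1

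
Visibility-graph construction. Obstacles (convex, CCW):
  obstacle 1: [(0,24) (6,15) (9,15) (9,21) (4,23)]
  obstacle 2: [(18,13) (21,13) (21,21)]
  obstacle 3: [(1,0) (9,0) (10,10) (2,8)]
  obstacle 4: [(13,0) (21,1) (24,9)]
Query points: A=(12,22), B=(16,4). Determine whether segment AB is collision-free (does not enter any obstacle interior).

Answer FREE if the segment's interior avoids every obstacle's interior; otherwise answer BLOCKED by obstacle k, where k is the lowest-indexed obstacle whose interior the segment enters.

Obstacle 1 [(0,24) (6,15) (9,15) (9,21) (4,23)]:
  edge (0,24)–(6,15): clear
  edge (6,15)–(9,15): clear
  edge (9,15)–(9,21): clear
  edge (9,21)–(4,23): clear
  edge (4,23)–(0,24): clear
  midpoint (14,13) outside
  → clear
Obstacle 2 [(18,13) (21,13) (21,21)]:
  edge (18,13)–(21,13): clear
  edge (21,13)–(21,21): clear
  edge (21,21)–(18,13): clear
  midpoint (14,13) outside
  → clear
Obstacle 3 [(1,0) (9,0) (10,10) (2,8)]:
  edge (1,0)–(9,0): clear
  edge (9,0)–(10,10): clear
  edge (10,10)–(2,8): clear
  edge (2,8)–(1,0): clear
  midpoint (14,13) outside
  → clear
Obstacle 4 [(13,0) (21,1) (24,9)]:
  edge (13,0)–(21,1): clear
  edge (21,1)–(24,9): clear
  edge (24,9)–(13,0): clear
  midpoint (14,13) outside
  → clear

FREE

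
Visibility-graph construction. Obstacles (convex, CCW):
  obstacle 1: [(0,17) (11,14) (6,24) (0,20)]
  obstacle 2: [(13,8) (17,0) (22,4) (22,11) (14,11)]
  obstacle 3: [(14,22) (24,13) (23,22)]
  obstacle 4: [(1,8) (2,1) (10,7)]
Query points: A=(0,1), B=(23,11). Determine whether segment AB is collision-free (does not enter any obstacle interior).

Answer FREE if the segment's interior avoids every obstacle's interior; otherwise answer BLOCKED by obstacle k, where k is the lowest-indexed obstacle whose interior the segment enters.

Obstacle 1 [(0,17) (11,14) (6,24) (0,20)]:
  edge (0,17)–(11,14): clear
  edge (11,14)–(6,24): clear
  edge (6,24)–(0,20): clear
  edge (0,20)–(0,17): clear
  midpoint (23/2,6) outside
  → clear
Obstacle 2 [(13,8) (17,0) (22,4) (22,11) (14,11)]:
  edge (13,8)–(17,0): crosses AB
  edge (17,0)–(22,4): clear
  edge (22,4)–(22,11): crosses AB
  edge (22,11)–(14,11): clear
  edge (14,11)–(13,8): clear
  → BLOCKED
Obstacle 3 [(14,22) (24,13) (23,22)]:
  edge (14,22)–(24,13): clear
  edge (24,13)–(23,22): clear
  edge (23,22)–(14,22): clear
  midpoint (23/2,6) outside
  → clear
Obstacle 4 [(1,8) (2,1) (10,7)]:
  edge (1,8)–(2,1): crosses AB
  edge (2,1)–(10,7): crosses AB
  edge (10,7)–(1,8): clear
  → BLOCKED

BLOCKED by obstacle 2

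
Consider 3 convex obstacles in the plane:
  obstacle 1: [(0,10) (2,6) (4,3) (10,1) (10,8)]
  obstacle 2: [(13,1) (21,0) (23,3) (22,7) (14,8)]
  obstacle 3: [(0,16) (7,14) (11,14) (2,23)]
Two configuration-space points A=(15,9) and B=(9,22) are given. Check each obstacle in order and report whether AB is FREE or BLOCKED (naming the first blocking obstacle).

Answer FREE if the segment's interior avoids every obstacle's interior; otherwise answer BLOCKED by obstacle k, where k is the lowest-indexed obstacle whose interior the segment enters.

Obstacle 1 [(0,10) (2,6) (4,3) (10,1) (10,8)]:
  edge (0,10)–(2,6): clear
  edge (2,6)–(4,3): clear
  edge (4,3)–(10,1): clear
  edge (10,1)–(10,8): clear
  edge (10,8)–(0,10): clear
  midpoint (12,31/2) outside
  → clear
Obstacle 2 [(13,1) (21,0) (23,3) (22,7) (14,8)]:
  edge (13,1)–(21,0): clear
  edge (21,0)–(23,3): clear
  edge (23,3)–(22,7): clear
  edge (22,7)–(14,8): clear
  edge (14,8)–(13,1): clear
  midpoint (12,31/2) outside
  → clear
Obstacle 3 [(0,16) (7,14) (11,14) (2,23)]:
  edge (0,16)–(7,14): clear
  edge (7,14)–(11,14): clear
  edge (11,14)–(2,23): clear
  edge (2,23)–(0,16): clear
  midpoint (12,31/2) outside
  → clear

FREE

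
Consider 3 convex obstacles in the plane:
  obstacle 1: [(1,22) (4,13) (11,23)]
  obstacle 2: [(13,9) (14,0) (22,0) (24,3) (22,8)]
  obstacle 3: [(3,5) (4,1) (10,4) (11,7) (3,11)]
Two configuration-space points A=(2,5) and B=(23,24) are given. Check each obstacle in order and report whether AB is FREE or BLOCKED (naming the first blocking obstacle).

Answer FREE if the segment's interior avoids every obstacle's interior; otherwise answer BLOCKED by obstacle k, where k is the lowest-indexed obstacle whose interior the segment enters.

BLOCKED by obstacle 3

Obstacle 1 [(1,22) (4,13) (11,23)]:
  edge (1,22)–(4,13): clear
  edge (4,13)–(11,23): clear
  edge (11,23)–(1,22): clear
  midpoint (25/2,29/2) outside
  → clear
Obstacle 2 [(13,9) (14,0) (22,0) (24,3) (22,8)]:
  edge (13,9)–(14,0): clear
  edge (14,0)–(22,0): clear
  edge (22,0)–(24,3): clear
  edge (24,3)–(22,8): clear
  edge (22,8)–(13,9): clear
  midpoint (25/2,29/2) outside
  → clear
Obstacle 3 [(3,5) (4,1) (10,4) (11,7) (3,11)]:
  edge (3,5)–(4,1): clear
  edge (4,1)–(10,4): clear
  edge (10,4)–(11,7): clear
  edge (11,7)–(3,11): crosses AB
  edge (3,11)–(3,5): crosses AB
  → BLOCKED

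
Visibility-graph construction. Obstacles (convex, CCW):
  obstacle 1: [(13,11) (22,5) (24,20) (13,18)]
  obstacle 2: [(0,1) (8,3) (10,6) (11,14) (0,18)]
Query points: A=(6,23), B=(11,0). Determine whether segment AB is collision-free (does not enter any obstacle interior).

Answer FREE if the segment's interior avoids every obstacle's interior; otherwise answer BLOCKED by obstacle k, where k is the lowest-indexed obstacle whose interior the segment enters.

BLOCKED by obstacle 2

Obstacle 1 [(13,11) (22,5) (24,20) (13,18)]:
  edge (13,11)–(22,5): clear
  edge (22,5)–(24,20): clear
  edge (24,20)–(13,18): clear
  edge (13,18)–(13,11): clear
  midpoint (17/2,23/2) outside
  → clear
Obstacle 2 [(0,1) (8,3) (10,6) (11,14) (0,18)]:
  edge (0,1)–(8,3): clear
  edge (8,3)–(10,6): crosses AB
  edge (10,6)–(11,14): clear
  edge (11,14)–(0,18): crosses AB
  edge (0,18)–(0,1): clear
  → BLOCKED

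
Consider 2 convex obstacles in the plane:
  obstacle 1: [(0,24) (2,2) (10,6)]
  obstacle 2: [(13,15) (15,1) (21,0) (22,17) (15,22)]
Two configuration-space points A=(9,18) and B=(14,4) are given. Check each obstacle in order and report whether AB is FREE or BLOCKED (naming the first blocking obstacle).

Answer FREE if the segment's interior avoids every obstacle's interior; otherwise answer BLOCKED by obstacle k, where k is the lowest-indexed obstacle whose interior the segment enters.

Obstacle 1 [(0,24) (2,2) (10,6)]:
  edge (0,24)–(2,2): clear
  edge (2,2)–(10,6): clear
  edge (10,6)–(0,24): clear
  midpoint (23/2,11) outside
  → clear
Obstacle 2 [(13,15) (15,1) (21,0) (22,17) (15,22)]:
  edge (13,15)–(15,1): clear
  edge (15,1)–(21,0): clear
  edge (21,0)–(22,17): clear
  edge (22,17)–(15,22): clear
  edge (15,22)–(13,15): clear
  midpoint (23/2,11) outside
  → clear

FREE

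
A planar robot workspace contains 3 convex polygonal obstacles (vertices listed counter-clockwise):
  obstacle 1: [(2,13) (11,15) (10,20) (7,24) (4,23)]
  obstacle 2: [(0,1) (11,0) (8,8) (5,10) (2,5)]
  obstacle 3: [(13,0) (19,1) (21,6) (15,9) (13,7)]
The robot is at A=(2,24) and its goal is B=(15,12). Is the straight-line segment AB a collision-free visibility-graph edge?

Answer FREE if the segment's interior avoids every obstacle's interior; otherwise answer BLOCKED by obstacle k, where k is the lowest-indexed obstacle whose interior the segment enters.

BLOCKED by obstacle 1

Obstacle 1 [(2,13) (11,15) (10,20) (7,24) (4,23)]:
  edge (2,13)–(11,15): clear
  edge (11,15)–(10,20): crosses AB
  edge (10,20)–(7,24): clear
  edge (7,24)–(4,23): clear
  edge (4,23)–(2,13): crosses AB
  → BLOCKED
Obstacle 2 [(0,1) (11,0) (8,8) (5,10) (2,5)]:
  edge (0,1)–(11,0): clear
  edge (11,0)–(8,8): clear
  edge (8,8)–(5,10): clear
  edge (5,10)–(2,5): clear
  edge (2,5)–(0,1): clear
  midpoint (17/2,18) outside
  → clear
Obstacle 3 [(13,0) (19,1) (21,6) (15,9) (13,7)]:
  edge (13,0)–(19,1): clear
  edge (19,1)–(21,6): clear
  edge (21,6)–(15,9): clear
  edge (15,9)–(13,7): clear
  edge (13,7)–(13,0): clear
  midpoint (17/2,18) outside
  → clear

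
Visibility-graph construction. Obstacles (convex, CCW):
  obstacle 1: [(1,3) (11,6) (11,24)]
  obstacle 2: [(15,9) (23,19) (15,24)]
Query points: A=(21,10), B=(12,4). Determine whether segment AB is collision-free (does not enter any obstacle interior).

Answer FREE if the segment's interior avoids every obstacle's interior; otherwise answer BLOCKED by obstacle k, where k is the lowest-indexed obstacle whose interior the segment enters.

Obstacle 1 [(1,3) (11,6) (11,24)]:
  edge (1,3)–(11,6): clear
  edge (11,6)–(11,24): clear
  edge (11,24)–(1,3): clear
  midpoint (33/2,7) outside
  → clear
Obstacle 2 [(15,9) (23,19) (15,24)]:
  edge (15,9)–(23,19): clear
  edge (23,19)–(15,24): clear
  edge (15,24)–(15,9): clear
  midpoint (33/2,7) outside
  → clear

FREE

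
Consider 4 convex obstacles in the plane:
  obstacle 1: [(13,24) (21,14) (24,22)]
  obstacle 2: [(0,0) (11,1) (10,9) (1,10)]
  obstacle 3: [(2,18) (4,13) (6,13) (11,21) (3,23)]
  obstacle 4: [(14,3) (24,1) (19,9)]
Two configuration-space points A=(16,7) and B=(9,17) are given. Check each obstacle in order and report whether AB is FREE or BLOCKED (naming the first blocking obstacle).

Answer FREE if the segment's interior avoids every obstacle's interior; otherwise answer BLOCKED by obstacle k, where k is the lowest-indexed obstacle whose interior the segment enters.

Obstacle 1 [(13,24) (21,14) (24,22)]:
  edge (13,24)–(21,14): clear
  edge (21,14)–(24,22): clear
  edge (24,22)–(13,24): clear
  midpoint (25/2,12) outside
  → clear
Obstacle 2 [(0,0) (11,1) (10,9) (1,10)]:
  edge (0,0)–(11,1): clear
  edge (11,1)–(10,9): clear
  edge (10,9)–(1,10): clear
  edge (1,10)–(0,0): clear
  midpoint (25/2,12) outside
  → clear
Obstacle 3 [(2,18) (4,13) (6,13) (11,21) (3,23)]:
  edge (2,18)–(4,13): clear
  edge (4,13)–(6,13): clear
  edge (6,13)–(11,21): clear
  edge (11,21)–(3,23): clear
  edge (3,23)–(2,18): clear
  midpoint (25/2,12) outside
  → clear
Obstacle 4 [(14,3) (24,1) (19,9)]:
  edge (14,3)–(24,1): clear
  edge (24,1)–(19,9): clear
  edge (19,9)–(14,3): clear
  midpoint (25/2,12) outside
  → clear

FREE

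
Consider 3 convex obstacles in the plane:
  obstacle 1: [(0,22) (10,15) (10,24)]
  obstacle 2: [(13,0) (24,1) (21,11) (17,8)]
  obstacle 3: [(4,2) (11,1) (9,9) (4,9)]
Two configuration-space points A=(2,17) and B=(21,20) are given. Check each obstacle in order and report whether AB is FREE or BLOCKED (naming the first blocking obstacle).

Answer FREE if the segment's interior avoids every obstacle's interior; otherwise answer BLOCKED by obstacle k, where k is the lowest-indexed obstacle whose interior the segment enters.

Obstacle 1 [(0,22) (10,15) (10,24)]:
  edge (0,22)–(10,15): crosses AB
  edge (10,15)–(10,24): crosses AB
  edge (10,24)–(0,22): clear
  → BLOCKED
Obstacle 2 [(13,0) (24,1) (21,11) (17,8)]:
  edge (13,0)–(24,1): clear
  edge (24,1)–(21,11): clear
  edge (21,11)–(17,8): clear
  edge (17,8)–(13,0): clear
  midpoint (23/2,37/2) outside
  → clear
Obstacle 3 [(4,2) (11,1) (9,9) (4,9)]:
  edge (4,2)–(11,1): clear
  edge (11,1)–(9,9): clear
  edge (9,9)–(4,9): clear
  edge (4,9)–(4,2): clear
  midpoint (23/2,37/2) outside
  → clear

BLOCKED by obstacle 1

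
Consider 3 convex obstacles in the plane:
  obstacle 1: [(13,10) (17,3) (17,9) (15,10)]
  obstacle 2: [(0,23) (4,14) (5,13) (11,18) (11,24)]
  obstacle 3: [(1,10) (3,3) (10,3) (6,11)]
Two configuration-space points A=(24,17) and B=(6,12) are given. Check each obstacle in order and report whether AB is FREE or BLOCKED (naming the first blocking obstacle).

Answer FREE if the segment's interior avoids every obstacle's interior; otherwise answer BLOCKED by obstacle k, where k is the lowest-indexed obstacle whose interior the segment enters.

Obstacle 1 [(13,10) (17,3) (17,9) (15,10)]:
  edge (13,10)–(17,3): clear
  edge (17,3)–(17,9): clear
  edge (17,9)–(15,10): clear
  edge (15,10)–(13,10): clear
  midpoint (15,29/2) outside
  → clear
Obstacle 2 [(0,23) (4,14) (5,13) (11,18) (11,24)]:
  edge (0,23)–(4,14): clear
  edge (4,14)–(5,13): clear
  edge (5,13)–(11,18): clear
  edge (11,18)–(11,24): clear
  edge (11,24)–(0,23): clear
  midpoint (15,29/2) outside
  → clear
Obstacle 3 [(1,10) (3,3) (10,3) (6,11)]:
  edge (1,10)–(3,3): clear
  edge (3,3)–(10,3): clear
  edge (10,3)–(6,11): clear
  edge (6,11)–(1,10): clear
  midpoint (15,29/2) outside
  → clear

FREE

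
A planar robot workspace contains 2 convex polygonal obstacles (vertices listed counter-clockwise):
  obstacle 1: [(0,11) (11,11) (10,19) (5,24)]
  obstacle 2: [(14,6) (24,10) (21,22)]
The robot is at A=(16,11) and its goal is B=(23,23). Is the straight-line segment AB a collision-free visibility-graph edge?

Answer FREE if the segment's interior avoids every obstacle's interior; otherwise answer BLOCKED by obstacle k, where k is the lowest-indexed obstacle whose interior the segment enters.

BLOCKED by obstacle 2

Obstacle 1 [(0,11) (11,11) (10,19) (5,24)]:
  edge (0,11)–(11,11): clear
  edge (11,11)–(10,19): clear
  edge (10,19)–(5,24): clear
  edge (5,24)–(0,11): clear
  midpoint (39/2,17) outside
  → clear
Obstacle 2 [(14,6) (24,10) (21,22)]:
  edge (14,6)–(24,10): clear
  edge (24,10)–(21,22): crosses AB
  edge (21,22)–(14,6): crosses AB
  → BLOCKED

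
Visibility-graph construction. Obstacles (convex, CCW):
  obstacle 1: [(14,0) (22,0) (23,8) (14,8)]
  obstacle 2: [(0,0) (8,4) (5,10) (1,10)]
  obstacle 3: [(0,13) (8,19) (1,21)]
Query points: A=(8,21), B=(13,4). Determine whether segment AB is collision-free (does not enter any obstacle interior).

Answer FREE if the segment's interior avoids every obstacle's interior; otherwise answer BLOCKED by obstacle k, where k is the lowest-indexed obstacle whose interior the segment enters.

FREE

Obstacle 1 [(14,0) (22,0) (23,8) (14,8)]:
  edge (14,0)–(22,0): clear
  edge (22,0)–(23,8): clear
  edge (23,8)–(14,8): clear
  edge (14,8)–(14,0): clear
  midpoint (21/2,25/2) outside
  → clear
Obstacle 2 [(0,0) (8,4) (5,10) (1,10)]:
  edge (0,0)–(8,4): clear
  edge (8,4)–(5,10): clear
  edge (5,10)–(1,10): clear
  edge (1,10)–(0,0): clear
  midpoint (21/2,25/2) outside
  → clear
Obstacle 3 [(0,13) (8,19) (1,21)]:
  edge (0,13)–(8,19): clear
  edge (8,19)–(1,21): clear
  edge (1,21)–(0,13): clear
  midpoint (21/2,25/2) outside
  → clear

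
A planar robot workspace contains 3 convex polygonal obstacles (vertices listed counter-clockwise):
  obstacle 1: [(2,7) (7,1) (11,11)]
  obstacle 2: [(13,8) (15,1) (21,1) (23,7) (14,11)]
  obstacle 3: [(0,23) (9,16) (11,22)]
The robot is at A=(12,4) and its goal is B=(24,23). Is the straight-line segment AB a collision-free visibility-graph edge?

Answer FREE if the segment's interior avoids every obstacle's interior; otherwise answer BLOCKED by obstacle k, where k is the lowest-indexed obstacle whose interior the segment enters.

BLOCKED by obstacle 2

Obstacle 1 [(2,7) (7,1) (11,11)]:
  edge (2,7)–(7,1): clear
  edge (7,1)–(11,11): clear
  edge (11,11)–(2,7): clear
  midpoint (18,27/2) outside
  → clear
Obstacle 2 [(13,8) (15,1) (21,1) (23,7) (14,11)]:
  edge (13,8)–(15,1): crosses AB
  edge (15,1)–(21,1): clear
  edge (21,1)–(23,7): clear
  edge (23,7)–(14,11): crosses AB
  edge (14,11)–(13,8): clear
  → BLOCKED
Obstacle 3 [(0,23) (9,16) (11,22)]:
  edge (0,23)–(9,16): clear
  edge (9,16)–(11,22): clear
  edge (11,22)–(0,23): clear
  midpoint (18,27/2) outside
  → clear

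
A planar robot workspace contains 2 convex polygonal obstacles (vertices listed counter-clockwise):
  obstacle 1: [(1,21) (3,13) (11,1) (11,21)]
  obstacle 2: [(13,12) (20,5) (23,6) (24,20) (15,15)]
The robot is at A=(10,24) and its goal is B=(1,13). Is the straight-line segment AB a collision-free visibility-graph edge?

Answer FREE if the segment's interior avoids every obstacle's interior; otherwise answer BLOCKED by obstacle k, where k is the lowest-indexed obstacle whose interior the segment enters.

BLOCKED by obstacle 1

Obstacle 1 [(1,21) (3,13) (11,1) (11,21)]:
  edge (1,21)–(3,13): crosses AB
  edge (3,13)–(11,1): clear
  edge (11,1)–(11,21): clear
  edge (11,21)–(1,21): crosses AB
  → BLOCKED
Obstacle 2 [(13,12) (20,5) (23,6) (24,20) (15,15)]:
  edge (13,12)–(20,5): clear
  edge (20,5)–(23,6): clear
  edge (23,6)–(24,20): clear
  edge (24,20)–(15,15): clear
  edge (15,15)–(13,12): clear
  midpoint (11/2,37/2) outside
  → clear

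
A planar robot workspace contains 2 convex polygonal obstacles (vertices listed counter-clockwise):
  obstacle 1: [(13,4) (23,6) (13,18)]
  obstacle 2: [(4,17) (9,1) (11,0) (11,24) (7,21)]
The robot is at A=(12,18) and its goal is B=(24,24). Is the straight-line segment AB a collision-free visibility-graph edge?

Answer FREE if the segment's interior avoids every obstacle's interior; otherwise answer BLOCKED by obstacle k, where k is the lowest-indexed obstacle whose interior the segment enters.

FREE

Obstacle 1 [(13,4) (23,6) (13,18)]:
  edge (13,4)–(23,6): clear
  edge (23,6)–(13,18): clear
  edge (13,18)–(13,4): clear
  midpoint (18,21) outside
  → clear
Obstacle 2 [(4,17) (9,1) (11,0) (11,24) (7,21)]:
  edge (4,17)–(9,1): clear
  edge (9,1)–(11,0): clear
  edge (11,0)–(11,24): clear
  edge (11,24)–(7,21): clear
  edge (7,21)–(4,17): clear
  midpoint (18,21) outside
  → clear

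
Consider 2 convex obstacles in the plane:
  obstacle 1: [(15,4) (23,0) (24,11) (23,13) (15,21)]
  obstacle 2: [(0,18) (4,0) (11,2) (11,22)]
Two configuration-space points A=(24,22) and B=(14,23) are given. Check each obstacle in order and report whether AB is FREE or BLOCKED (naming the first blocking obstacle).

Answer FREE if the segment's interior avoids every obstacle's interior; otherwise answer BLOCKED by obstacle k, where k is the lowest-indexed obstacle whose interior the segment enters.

Obstacle 1 [(15,4) (23,0) (24,11) (23,13) (15,21)]:
  edge (15,4)–(23,0): clear
  edge (23,0)–(24,11): clear
  edge (24,11)–(23,13): clear
  edge (23,13)–(15,21): clear
  edge (15,21)–(15,4): clear
  midpoint (19,45/2) outside
  → clear
Obstacle 2 [(0,18) (4,0) (11,2) (11,22)]:
  edge (0,18)–(4,0): clear
  edge (4,0)–(11,2): clear
  edge (11,2)–(11,22): clear
  edge (11,22)–(0,18): clear
  midpoint (19,45/2) outside
  → clear

FREE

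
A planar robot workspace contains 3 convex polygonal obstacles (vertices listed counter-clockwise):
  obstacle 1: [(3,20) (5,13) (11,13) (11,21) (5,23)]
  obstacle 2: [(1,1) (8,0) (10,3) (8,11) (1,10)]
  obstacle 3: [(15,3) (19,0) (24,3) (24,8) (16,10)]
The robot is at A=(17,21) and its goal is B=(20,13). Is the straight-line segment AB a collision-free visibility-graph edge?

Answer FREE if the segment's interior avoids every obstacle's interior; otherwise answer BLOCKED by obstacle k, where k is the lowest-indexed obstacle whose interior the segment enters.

Obstacle 1 [(3,20) (5,13) (11,13) (11,21) (5,23)]:
  edge (3,20)–(5,13): clear
  edge (5,13)–(11,13): clear
  edge (11,13)–(11,21): clear
  edge (11,21)–(5,23): clear
  edge (5,23)–(3,20): clear
  midpoint (37/2,17) outside
  → clear
Obstacle 2 [(1,1) (8,0) (10,3) (8,11) (1,10)]:
  edge (1,1)–(8,0): clear
  edge (8,0)–(10,3): clear
  edge (10,3)–(8,11): clear
  edge (8,11)–(1,10): clear
  edge (1,10)–(1,1): clear
  midpoint (37/2,17) outside
  → clear
Obstacle 3 [(15,3) (19,0) (24,3) (24,8) (16,10)]:
  edge (15,3)–(19,0): clear
  edge (19,0)–(24,3): clear
  edge (24,3)–(24,8): clear
  edge (24,8)–(16,10): clear
  edge (16,10)–(15,3): clear
  midpoint (37/2,17) outside
  → clear

FREE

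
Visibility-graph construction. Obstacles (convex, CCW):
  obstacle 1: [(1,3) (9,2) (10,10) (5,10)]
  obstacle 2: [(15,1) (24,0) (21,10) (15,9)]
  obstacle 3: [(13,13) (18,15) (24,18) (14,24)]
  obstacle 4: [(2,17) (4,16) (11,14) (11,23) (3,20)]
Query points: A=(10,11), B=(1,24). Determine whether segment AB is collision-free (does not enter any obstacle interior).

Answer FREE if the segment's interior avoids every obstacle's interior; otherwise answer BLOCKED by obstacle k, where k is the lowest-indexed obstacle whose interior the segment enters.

BLOCKED by obstacle 4

Obstacle 1 [(1,3) (9,2) (10,10) (5,10)]:
  edge (1,3)–(9,2): clear
  edge (9,2)–(10,10): clear
  edge (10,10)–(5,10): clear
  edge (5,10)–(1,3): clear
  midpoint (11/2,35/2) outside
  → clear
Obstacle 2 [(15,1) (24,0) (21,10) (15,9)]:
  edge (15,1)–(24,0): clear
  edge (24,0)–(21,10): clear
  edge (21,10)–(15,9): clear
  edge (15,9)–(15,1): clear
  midpoint (11/2,35/2) outside
  → clear
Obstacle 3 [(13,13) (18,15) (24,18) (14,24)]:
  edge (13,13)–(18,15): clear
  edge (18,15)–(24,18): clear
  edge (24,18)–(14,24): clear
  edge (14,24)–(13,13): clear
  midpoint (11/2,35/2) outside
  → clear
Obstacle 4 [(2,17) (4,16) (11,14) (11,23) (3,20)]:
  edge (2,17)–(4,16): clear
  edge (4,16)–(11,14): crosses AB
  edge (11,14)–(11,23): clear
  edge (11,23)–(3,20): crosses AB
  edge (3,20)–(2,17): clear
  → BLOCKED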